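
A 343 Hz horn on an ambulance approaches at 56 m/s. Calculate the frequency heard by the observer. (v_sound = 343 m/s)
f_obs = f·v/(v − v_s) = 409.9 Hz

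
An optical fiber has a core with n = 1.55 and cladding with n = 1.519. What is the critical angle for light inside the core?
θc = arcsin(n_cladding/n_core) = 78.52°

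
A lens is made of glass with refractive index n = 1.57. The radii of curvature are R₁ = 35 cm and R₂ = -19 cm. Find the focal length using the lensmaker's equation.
1/f = (n − 1)(1/R₁ − 1/R₂) → f = 21.6 cm (converging lens)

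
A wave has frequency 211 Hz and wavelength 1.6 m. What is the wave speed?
v = fλ = 337.6 m/s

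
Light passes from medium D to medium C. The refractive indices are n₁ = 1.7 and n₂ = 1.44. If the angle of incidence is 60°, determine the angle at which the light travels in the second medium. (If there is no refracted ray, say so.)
sin θ₂ = (n₁/n₂)·sin θ₁ = 1.022 > 1, so there is no refracted ray — the light undergoes total internal reflection.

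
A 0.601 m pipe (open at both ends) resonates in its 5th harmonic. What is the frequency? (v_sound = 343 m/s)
fₙ = nv/(2L) = 1427 Hz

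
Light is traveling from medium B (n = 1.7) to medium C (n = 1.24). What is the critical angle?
θc = arcsin(n₂/n₁) = 46.84°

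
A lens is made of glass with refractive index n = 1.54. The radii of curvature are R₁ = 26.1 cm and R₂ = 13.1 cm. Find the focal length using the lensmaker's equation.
1/f = (n − 1)(1/R₁ − 1/R₂) → f = -48.71 cm (diverging lens)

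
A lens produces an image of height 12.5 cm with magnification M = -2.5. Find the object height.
ho = |hi|/|M| = 5 cm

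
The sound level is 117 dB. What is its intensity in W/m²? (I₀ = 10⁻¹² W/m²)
I = I₀·10^(β/10) = 5.01 × 10⁻¹ W/m²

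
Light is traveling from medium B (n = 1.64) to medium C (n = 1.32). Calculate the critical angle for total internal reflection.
θc = arcsin(n₂/n₁) = 53.6°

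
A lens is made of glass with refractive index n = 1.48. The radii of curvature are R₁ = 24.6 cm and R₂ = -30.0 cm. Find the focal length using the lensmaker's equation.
1/f = (n − 1)(1/R₁ − 1/R₂) → f = 28.16 cm (converging lens)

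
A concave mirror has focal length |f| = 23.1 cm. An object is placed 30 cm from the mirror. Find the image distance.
f = +23.1 cm (concave); 1/di = 1/f − 1/do → di = 100.4 cm (real image, in front of mirror)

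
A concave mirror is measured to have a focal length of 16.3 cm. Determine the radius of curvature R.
R = 2|f| = 32.6 cm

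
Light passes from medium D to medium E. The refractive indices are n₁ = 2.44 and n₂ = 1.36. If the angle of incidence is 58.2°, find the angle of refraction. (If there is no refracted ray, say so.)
sin θ₂ = (n₁/n₂)·sin θ₁ = 1.525 > 1, so there is no refracted ray — the light undergoes total internal reflection.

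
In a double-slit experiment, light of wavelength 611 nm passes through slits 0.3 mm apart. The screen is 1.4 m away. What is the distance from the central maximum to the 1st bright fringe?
y = mλL/d = 2.851 mm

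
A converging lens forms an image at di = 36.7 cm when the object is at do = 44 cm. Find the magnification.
M = −di/do = -0.8341 (inverted image)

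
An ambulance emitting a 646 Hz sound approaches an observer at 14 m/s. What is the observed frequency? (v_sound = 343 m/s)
f_obs = f·v/(v − v_s) = 673.5 Hz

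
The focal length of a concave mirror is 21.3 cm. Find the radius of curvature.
R = 2|f| = 42.6 cm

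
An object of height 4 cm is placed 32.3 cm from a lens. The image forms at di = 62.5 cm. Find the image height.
hi = (-di/do) × ho = -7.74 cm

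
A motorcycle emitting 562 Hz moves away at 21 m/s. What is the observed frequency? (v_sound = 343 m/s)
f_obs = f·v/(v + v_s) = 529.6 Hz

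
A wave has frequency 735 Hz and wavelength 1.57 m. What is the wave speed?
v = fλ = 1154 m/s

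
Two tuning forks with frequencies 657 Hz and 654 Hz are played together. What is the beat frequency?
3 Hz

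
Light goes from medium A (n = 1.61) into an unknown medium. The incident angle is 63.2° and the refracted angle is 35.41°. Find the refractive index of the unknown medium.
n₂ = n₁·sin θ₁ / sin θ₂ = 2.48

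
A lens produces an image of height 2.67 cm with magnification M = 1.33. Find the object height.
ho = |hi|/|M| = 2.008 cm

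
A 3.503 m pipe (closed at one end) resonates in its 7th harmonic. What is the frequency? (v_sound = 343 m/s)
fₙ = nv/(4L) = 171.4 Hz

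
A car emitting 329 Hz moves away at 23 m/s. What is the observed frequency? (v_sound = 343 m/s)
f_obs = f·v/(v + v_s) = 308.3 Hz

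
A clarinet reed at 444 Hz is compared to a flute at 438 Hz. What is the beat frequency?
6 Hz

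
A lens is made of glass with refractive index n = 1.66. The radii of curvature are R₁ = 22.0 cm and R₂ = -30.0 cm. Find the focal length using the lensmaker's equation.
1/f = (n − 1)(1/R₁ − 1/R₂) → f = 19.23 cm (converging lens)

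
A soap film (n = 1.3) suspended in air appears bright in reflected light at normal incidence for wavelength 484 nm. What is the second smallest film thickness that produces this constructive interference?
2nt = (m − ½)λ with m = 2 → t = (m − ½)λ/(2n) = 279.2 nm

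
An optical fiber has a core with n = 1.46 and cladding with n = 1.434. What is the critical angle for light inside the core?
θc = arcsin(n_cladding/n_core) = 79.17°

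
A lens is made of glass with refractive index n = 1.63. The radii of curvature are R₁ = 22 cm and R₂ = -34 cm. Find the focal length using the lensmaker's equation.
1/f = (n − 1)(1/R₁ − 1/R₂) → f = 21.2 cm (converging lens)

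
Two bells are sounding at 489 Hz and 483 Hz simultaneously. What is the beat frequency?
6 Hz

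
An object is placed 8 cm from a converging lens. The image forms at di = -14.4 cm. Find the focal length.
1/f = 1/do + 1/di → f = 18 cm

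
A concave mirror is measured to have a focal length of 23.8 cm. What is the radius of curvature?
R = 2|f| = 47.6 cm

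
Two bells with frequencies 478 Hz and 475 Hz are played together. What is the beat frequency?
3 Hz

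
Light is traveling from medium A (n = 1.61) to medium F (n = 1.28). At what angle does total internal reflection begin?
θc = arcsin(n₂/n₁) = 52.66°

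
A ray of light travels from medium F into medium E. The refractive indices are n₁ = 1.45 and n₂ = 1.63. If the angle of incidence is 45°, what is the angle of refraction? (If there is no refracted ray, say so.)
sin θ₂ = (n₁/n₂)·sin θ₁ = 0.629 → θ₂ = 38.98°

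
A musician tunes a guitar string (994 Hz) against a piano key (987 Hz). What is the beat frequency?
7 Hz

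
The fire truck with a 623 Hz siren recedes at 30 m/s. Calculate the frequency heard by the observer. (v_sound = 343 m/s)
f_obs = f·v/(v + v_s) = 572.9 Hz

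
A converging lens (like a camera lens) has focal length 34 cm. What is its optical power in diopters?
P = 1/f = 2.941 D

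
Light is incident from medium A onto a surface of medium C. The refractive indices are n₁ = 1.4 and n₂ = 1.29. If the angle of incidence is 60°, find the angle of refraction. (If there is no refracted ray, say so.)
sin θ₂ = (n₁/n₂)·sin θ₁ = 0.9399 → θ₂ = 70.03°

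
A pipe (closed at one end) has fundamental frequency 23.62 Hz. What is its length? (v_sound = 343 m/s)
L = v/(4f₁) = 3.63 m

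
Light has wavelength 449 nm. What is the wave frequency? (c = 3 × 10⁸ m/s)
f = c/λ = 6.682 × 10¹⁴ Hz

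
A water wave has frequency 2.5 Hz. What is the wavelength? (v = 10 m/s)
λ = v/f = 4 m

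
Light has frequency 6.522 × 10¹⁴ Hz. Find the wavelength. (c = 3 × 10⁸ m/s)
λ = c/f = 460 nm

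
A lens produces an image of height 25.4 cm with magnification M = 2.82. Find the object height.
ho = |hi|/|M| = 9.007 cm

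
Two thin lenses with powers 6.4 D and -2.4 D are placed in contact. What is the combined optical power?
P_total = P₁ + P₂ = 4.0 D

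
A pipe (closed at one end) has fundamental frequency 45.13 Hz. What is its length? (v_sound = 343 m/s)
L = v/(4f₁) = 1.9 m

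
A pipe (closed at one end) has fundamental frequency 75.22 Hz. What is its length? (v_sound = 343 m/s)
L = v/(4f₁) = 1.14 m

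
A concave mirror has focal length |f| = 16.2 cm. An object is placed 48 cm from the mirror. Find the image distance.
f = +16.2 cm (concave); 1/di = 1/f − 1/do → di = 24.45 cm (real image, in front of mirror)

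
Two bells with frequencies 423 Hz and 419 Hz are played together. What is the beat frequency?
4 Hz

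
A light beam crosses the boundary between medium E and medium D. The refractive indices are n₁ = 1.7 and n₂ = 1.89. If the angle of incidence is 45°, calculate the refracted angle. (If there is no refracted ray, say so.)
sin θ₂ = (n₁/n₂)·sin θ₁ = 0.636 → θ₂ = 39.5°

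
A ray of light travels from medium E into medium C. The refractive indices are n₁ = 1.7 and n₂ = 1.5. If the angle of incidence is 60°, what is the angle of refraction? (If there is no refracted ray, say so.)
sin θ₂ = (n₁/n₂)·sin θ₁ = 0.9815 → θ₂ = 78.96°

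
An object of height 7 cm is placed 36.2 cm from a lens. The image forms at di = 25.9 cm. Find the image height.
hi = (-di/do) × ho = -5.008 cm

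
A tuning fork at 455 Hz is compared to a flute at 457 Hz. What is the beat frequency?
2 Hz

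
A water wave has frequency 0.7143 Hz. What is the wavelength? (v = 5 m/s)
λ = v/f = 7 m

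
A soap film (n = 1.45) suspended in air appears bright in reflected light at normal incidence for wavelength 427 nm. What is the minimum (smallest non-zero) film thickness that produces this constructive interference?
2nt = (m − ½)λ with m = 1 → t = (m − ½)λ/(2n) = 73.62 nm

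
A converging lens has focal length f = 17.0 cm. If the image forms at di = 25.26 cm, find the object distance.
1/do = 1/f − 1/di → do = 51.99 cm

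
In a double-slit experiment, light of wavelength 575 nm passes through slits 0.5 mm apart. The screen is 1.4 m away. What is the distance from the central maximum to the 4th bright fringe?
y = mλL/d = 6.44 mm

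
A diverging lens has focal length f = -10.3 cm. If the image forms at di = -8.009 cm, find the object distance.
1/do = 1/f − 1/di → do = 36.01 cm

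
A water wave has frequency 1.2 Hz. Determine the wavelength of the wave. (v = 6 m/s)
λ = v/f = 5 m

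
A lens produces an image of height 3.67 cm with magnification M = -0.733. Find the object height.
ho = |hi|/|M| = 5.007 cm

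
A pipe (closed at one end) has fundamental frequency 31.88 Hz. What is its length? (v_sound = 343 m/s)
L = v/(4f₁) = 2.69 m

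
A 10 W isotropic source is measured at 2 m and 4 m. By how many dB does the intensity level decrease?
Δβ = 20·log₁₀(r₂/r₁) = 6.021 dB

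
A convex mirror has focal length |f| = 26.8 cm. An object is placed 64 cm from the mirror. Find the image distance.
f = −26.8 cm (convex); 1/di = 1/f − 1/do → di = -18.89 cm (virtual image, behind mirror)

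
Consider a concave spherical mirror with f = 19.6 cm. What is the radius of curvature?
R = 2|f| = 39.2 cm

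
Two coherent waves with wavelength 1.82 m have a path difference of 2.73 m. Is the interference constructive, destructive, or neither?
destructive — path difference = 1.5λ, an odd multiple of λ/2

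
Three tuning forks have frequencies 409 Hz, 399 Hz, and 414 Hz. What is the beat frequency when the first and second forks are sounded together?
10 Hz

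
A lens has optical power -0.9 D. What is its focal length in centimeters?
f = 1/P = -111.1 cm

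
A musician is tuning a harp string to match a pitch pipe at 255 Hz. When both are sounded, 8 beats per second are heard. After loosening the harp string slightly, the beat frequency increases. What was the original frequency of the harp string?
247 Hz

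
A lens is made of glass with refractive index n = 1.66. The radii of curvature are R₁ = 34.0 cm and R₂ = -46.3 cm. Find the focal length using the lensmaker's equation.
1/f = (n − 1)(1/R₁ − 1/R₂) → f = 29.7 cm (converging lens)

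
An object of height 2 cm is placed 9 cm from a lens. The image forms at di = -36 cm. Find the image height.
hi = (-di/do) × ho = 8 cm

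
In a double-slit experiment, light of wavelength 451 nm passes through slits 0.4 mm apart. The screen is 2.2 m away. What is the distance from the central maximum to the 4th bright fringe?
y = mλL/d = 9.922 mm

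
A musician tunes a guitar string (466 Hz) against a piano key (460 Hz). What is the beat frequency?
6 Hz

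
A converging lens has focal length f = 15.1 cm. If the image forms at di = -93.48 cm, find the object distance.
1/do = 1/f − 1/di → do = 13 cm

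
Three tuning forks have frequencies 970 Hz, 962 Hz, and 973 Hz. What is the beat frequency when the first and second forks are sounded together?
8 Hz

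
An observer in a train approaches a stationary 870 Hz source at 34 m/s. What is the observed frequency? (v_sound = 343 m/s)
f_obs = f·(v + v_o)/v = 956.2 Hz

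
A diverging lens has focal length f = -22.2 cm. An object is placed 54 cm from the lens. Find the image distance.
1/di = 1/f − 1/do → di = -15.73 cm (virtual image)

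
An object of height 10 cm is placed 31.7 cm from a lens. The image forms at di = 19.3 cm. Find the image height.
hi = (-di/do) × ho = -6.088 cm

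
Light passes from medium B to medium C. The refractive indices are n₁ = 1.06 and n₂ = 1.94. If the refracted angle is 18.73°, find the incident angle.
sin θ₁ = (n₂/n₁)·sin θ₂ → θ₁ = 35.99°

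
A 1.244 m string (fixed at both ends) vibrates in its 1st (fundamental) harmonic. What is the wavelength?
λₙ = 2L/n = 2.488 m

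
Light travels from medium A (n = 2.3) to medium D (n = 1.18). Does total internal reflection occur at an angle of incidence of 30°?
θc = arcsin(n₂/n₁) = 30.87°; 30° < θc, so no — the ray refracts.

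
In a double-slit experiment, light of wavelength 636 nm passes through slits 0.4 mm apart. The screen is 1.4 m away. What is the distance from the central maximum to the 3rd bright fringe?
y = mλL/d = 6.678 mm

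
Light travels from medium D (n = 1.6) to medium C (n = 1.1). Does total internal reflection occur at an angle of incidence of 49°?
θc = arcsin(n₂/n₁) = 43.43°; 49° > θc, so yes — total internal reflection.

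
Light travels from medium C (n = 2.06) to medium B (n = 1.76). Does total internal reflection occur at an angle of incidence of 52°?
θc = arcsin(n₂/n₁) = 58.69°; 52° < θc, so no — the ray refracts.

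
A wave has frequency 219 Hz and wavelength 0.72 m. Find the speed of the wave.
v = fλ = 157.7 m/s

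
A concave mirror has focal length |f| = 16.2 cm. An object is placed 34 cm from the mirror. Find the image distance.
f = +16.2 cm (concave); 1/di = 1/f − 1/do → di = 30.94 cm (real image, in front of mirror)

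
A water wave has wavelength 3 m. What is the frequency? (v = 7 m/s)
f = v/λ = 2.333 Hz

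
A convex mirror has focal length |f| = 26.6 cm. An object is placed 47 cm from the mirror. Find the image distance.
f = −26.6 cm (convex); 1/di = 1/f − 1/do → di = -16.99 cm (virtual image, behind mirror)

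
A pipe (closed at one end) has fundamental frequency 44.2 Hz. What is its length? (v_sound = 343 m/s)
L = v/(4f₁) = 1.94 m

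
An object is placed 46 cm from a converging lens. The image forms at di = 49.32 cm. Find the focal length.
1/f = 1/do + 1/di → f = 23.8 cm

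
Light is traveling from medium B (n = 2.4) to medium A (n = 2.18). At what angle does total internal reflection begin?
θc = arcsin(n₂/n₁) = 65.28°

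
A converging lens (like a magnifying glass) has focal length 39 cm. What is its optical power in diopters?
P = 1/f = 2.564 D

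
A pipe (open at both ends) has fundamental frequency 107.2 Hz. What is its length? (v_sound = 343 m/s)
L = v/(2f₁) = 1.6 m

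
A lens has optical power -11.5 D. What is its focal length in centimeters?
f = 1/P = -8.696 cm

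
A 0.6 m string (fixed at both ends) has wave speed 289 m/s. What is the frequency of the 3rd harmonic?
fₙ = nv/(2L) = 722.5 Hz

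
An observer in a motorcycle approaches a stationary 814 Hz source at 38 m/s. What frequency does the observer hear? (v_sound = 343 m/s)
f_obs = f·(v + v_o)/v = 904.2 Hz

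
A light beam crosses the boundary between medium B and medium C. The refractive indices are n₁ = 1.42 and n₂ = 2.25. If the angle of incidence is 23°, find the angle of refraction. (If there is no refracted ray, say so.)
sin θ₂ = (n₁/n₂)·sin θ₁ = 0.2466 → θ₂ = 14.28°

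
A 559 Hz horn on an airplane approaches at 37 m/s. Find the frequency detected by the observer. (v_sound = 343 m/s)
f_obs = f·v/(v − v_s) = 626.6 Hz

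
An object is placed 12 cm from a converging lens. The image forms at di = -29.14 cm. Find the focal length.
1/f = 1/do + 1/di → f = 20.4 cm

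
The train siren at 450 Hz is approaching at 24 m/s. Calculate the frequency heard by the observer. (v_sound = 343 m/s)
f_obs = f·v/(v − v_s) = 483.9 Hz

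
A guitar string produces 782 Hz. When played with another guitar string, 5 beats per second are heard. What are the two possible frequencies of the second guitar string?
f₂ = 782 ± 5 Hz → 787 Hz or 777 Hz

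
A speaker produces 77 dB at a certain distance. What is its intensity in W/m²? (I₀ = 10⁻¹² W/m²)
I = I₀·10^(β/10) = 5.01 × 10⁻⁵ W/m²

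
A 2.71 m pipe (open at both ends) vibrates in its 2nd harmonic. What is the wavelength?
λₙ = 2L/n = 2.71 m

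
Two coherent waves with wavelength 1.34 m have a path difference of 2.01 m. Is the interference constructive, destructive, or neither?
destructive — path difference = 1.5λ, an odd multiple of λ/2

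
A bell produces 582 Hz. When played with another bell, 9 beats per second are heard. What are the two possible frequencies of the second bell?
f₂ = 582 ± 9 Hz → 591 Hz or 573 Hz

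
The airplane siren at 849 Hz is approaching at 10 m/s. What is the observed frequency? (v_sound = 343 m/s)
f_obs = f·v/(v − v_s) = 874.5 Hz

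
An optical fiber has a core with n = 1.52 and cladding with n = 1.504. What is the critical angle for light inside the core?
θc = arcsin(n_cladding/n_core) = 81.68°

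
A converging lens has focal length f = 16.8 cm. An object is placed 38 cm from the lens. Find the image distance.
1/di = 1/f − 1/do → di = 30.11 cm (real image)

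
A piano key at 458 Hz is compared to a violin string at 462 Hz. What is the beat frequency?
4 Hz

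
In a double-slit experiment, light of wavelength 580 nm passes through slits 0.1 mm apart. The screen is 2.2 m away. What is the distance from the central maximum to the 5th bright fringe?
y = mλL/d = 63.8 mm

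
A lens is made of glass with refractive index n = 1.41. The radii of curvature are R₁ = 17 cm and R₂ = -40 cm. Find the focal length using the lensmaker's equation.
1/f = (n − 1)(1/R₁ − 1/R₂) → f = 29.1 cm (converging lens)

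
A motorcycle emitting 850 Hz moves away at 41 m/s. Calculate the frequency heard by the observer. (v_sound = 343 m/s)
f_obs = f·v/(v + v_s) = 759.2 Hz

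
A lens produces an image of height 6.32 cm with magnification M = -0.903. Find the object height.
ho = |hi|/|M| = 6.999 cm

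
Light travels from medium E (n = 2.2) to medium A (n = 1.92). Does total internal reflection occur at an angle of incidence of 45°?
θc = arcsin(n₂/n₁) = 60.78°; 45° < θc, so no — the ray refracts.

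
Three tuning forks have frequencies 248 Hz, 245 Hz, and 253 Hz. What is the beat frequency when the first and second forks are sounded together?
3 Hz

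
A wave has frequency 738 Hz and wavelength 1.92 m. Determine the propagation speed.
v = fλ = 1417 m/s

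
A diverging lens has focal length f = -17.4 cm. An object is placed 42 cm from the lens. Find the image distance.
1/di = 1/f − 1/do → di = -12.3 cm (virtual image)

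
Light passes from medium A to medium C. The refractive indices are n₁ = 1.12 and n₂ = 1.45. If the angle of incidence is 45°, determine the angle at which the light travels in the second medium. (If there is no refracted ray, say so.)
sin θ₂ = (n₁/n₂)·sin θ₁ = 0.5462 → θ₂ = 33.11°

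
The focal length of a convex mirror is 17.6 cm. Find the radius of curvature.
R = 2|f| = 35.2 cm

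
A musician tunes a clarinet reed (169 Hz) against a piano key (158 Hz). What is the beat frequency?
11 Hz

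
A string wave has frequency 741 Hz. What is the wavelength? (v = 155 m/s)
λ = v/f = 0.2092 m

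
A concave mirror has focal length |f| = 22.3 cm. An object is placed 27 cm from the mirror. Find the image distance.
f = +22.3 cm (concave); 1/di = 1/f − 1/do → di = 128.1 cm (real image, in front of mirror)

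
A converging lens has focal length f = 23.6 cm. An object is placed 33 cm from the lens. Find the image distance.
1/di = 1/f − 1/do → di = 82.85 cm (real image)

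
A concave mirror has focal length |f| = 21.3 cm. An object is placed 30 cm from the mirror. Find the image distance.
f = +21.3 cm (concave); 1/di = 1/f − 1/do → di = 73.45 cm (real image, in front of mirror)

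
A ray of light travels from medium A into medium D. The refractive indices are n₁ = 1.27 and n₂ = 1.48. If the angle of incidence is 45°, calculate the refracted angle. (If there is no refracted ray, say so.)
sin θ₂ = (n₁/n₂)·sin θ₁ = 0.6068 → θ₂ = 37.36°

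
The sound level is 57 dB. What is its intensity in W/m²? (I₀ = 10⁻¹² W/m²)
I = I₀·10^(β/10) = 5.01 × 10⁻⁷ W/m²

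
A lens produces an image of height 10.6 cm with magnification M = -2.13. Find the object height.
ho = |hi|/|M| = 4.977 cm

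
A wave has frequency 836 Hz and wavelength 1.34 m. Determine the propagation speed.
v = fλ = 1120 m/s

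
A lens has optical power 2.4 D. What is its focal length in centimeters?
f = 1/P = 41.67 cm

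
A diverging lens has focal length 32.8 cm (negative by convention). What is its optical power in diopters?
P = 1/f = -3.049 D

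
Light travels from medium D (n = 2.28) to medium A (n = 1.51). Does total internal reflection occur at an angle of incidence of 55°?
θc = arcsin(n₂/n₁) = 41.47°; 55° > θc, so yes — total internal reflection.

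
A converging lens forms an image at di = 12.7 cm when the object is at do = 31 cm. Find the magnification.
M = −di/do = -0.4097 (inverted image)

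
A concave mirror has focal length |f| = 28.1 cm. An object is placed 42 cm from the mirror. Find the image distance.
f = +28.1 cm (concave); 1/di = 1/f − 1/do → di = 84.91 cm (real image, in front of mirror)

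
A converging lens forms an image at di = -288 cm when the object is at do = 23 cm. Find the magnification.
M = −di/do = 12.52 (upright image)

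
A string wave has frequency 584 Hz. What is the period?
T = 1/f = 0.001712 s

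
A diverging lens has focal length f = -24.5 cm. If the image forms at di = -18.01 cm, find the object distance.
1/do = 1/f − 1/di → do = 67.99 cm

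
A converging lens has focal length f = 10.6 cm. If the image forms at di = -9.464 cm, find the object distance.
1/do = 1/f − 1/di → do = 5 cm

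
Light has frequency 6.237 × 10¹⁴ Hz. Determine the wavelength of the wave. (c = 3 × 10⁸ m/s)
λ = c/f = 481 nm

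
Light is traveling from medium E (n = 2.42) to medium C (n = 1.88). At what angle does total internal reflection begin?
θc = arcsin(n₂/n₁) = 50.97°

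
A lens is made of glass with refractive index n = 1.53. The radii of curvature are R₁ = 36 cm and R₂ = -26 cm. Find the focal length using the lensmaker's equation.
1/f = (n − 1)(1/R₁ − 1/R₂) → f = 28.48 cm (converging lens)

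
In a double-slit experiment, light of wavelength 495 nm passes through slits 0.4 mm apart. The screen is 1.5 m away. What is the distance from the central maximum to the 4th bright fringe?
y = mλL/d = 7.425 mm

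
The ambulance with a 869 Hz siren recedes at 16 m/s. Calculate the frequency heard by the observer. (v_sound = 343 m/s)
f_obs = f·v/(v + v_s) = 830.3 Hz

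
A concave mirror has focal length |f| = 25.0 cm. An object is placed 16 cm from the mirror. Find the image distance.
f = +25.0 cm (concave); 1/di = 1/f − 1/do → di = -44.44 cm (virtual image, behind mirror)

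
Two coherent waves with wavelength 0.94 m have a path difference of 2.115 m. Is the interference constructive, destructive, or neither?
neither (partial) — path difference = 2.25λ, neither a whole number of wavelengths nor an odd multiple of λ/2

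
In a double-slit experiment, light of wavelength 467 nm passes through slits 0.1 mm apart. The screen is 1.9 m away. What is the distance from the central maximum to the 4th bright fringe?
y = mλL/d = 35.49 mm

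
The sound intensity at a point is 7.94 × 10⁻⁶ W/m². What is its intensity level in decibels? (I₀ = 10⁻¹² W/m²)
β = 10·log₁₀(I/I₀) = 69 dB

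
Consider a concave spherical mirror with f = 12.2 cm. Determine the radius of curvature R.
R = 2|f| = 24.4 cm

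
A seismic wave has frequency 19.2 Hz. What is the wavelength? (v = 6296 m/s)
λ = v/f = 327.9 m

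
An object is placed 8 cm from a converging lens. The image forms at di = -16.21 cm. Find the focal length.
1/f = 1/do + 1/di → f = 15.8 cm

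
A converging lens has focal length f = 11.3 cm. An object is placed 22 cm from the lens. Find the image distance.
1/di = 1/f − 1/do → di = 23.23 cm (real image)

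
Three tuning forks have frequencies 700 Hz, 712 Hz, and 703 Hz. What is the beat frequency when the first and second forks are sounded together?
12 Hz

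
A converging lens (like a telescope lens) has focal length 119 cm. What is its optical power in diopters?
P = 1/f = 0.8403 D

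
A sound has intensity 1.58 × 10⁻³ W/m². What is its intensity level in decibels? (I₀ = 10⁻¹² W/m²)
β = 10·log₁₀(I/I₀) = 91.99 dB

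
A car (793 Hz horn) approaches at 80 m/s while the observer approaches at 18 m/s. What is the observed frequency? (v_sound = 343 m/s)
f_obs = f·(v + v_o)/(v − v_s) = 1088 Hz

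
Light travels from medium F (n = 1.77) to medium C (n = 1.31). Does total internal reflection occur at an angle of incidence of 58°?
θc = arcsin(n₂/n₁) = 47.74°; 58° > θc, so yes — total internal reflection.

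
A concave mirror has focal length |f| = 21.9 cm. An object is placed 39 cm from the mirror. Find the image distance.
f = +21.9 cm (concave); 1/di = 1/f − 1/do → di = 49.95 cm (real image, in front of mirror)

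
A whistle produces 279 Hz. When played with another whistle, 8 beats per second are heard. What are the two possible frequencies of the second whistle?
f₂ = 279 ± 8 Hz → 287 Hz or 271 Hz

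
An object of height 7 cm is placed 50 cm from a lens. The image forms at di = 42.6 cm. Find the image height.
hi = (-di/do) × ho = -5.964 cm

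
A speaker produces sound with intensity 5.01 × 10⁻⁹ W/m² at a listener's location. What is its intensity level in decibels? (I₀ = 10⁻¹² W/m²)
β = 10·log₁₀(I/I₀) = 37 dB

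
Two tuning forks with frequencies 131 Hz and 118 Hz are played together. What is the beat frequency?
13 Hz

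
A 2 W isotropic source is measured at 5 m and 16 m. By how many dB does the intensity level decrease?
Δβ = 20·log₁₀(r₂/r₁) = 10.1 dB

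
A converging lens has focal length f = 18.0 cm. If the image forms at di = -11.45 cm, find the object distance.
1/do = 1/f − 1/di → do = 6.998 cm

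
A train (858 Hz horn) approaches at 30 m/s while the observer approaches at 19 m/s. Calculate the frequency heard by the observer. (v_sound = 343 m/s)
f_obs = f·(v + v_o)/(v − v_s) = 992.3 Hz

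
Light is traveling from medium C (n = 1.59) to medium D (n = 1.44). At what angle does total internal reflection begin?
θc = arcsin(n₂/n₁) = 64.91°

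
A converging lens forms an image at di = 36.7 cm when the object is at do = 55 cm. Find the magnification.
M = −di/do = -0.6673 (inverted image)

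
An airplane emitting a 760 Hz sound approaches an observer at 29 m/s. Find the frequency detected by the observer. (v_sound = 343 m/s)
f_obs = f·v/(v − v_s) = 830.2 Hz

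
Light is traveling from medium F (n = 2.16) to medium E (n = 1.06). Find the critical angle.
θc = arcsin(n₂/n₁) = 29.39°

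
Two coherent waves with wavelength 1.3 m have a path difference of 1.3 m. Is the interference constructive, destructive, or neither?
constructive — path difference = 1λ, a whole number of wavelengths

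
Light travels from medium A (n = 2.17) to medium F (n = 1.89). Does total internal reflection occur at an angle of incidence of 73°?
θc = arcsin(n₂/n₁) = 60.57°; 73° > θc, so yes — total internal reflection.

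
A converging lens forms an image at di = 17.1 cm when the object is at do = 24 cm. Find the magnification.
M = −di/do = -0.7125 (inverted image)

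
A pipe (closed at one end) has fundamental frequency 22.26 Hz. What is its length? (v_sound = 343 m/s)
L = v/(4f₁) = 3.852 m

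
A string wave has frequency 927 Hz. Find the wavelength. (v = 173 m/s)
λ = v/f = 0.1866 m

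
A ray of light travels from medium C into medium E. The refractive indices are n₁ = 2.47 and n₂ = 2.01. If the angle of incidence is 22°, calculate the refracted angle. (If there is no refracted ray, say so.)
sin θ₂ = (n₁/n₂)·sin θ₁ = 0.4603 → θ₂ = 27.41°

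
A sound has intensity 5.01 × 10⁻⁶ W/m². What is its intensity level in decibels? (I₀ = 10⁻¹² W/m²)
β = 10·log₁₀(I/I₀) = 67 dB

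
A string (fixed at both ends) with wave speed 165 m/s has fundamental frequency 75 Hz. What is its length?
L = v/(2f₁) = 1.1 m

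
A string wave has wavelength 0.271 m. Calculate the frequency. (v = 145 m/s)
f = v/λ = 535.1 Hz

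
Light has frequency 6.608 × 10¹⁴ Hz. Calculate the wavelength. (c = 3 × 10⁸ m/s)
λ = c/f = 454 nm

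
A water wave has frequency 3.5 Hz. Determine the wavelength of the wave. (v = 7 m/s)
λ = v/f = 2 m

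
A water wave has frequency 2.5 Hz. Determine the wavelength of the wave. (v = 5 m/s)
λ = v/f = 2 m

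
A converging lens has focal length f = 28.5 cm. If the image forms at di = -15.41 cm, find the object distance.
1/do = 1/f − 1/di → do = 10 cm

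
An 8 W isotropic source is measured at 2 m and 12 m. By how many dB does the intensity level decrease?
Δβ = 20·log₁₀(r₂/r₁) = 15.56 dB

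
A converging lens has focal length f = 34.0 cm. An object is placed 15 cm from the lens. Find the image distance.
1/di = 1/f − 1/do → di = -26.84 cm (virtual image)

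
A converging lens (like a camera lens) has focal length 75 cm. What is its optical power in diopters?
P = 1/f = 1.333 D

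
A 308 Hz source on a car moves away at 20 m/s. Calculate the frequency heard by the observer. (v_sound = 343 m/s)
f_obs = f·v/(v + v_s) = 291 Hz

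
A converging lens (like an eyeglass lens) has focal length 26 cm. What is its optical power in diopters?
P = 1/f = 3.846 D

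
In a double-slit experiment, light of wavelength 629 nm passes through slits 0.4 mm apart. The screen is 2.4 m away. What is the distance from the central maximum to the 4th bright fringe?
y = mλL/d = 15.1 mm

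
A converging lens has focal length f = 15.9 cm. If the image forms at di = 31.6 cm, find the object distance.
1/do = 1/f − 1/di → do = 32 cm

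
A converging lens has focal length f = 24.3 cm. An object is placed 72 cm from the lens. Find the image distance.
1/di = 1/f − 1/do → di = 36.68 cm (real image)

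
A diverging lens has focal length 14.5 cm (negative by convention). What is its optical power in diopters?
P = 1/f = -6.897 D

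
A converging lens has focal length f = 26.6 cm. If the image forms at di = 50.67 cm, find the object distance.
1/do = 1/f − 1/di → do = 56 cm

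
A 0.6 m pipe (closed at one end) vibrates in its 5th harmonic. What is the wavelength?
λₙ = 4L/n = 0.48 m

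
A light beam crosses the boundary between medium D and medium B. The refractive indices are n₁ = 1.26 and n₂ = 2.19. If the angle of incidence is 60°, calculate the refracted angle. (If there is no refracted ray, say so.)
sin θ₂ = (n₁/n₂)·sin θ₁ = 0.4983 → θ₂ = 29.89°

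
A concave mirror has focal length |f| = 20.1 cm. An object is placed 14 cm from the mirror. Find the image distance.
f = +20.1 cm (concave); 1/di = 1/f − 1/do → di = -46.13 cm (virtual image, behind mirror)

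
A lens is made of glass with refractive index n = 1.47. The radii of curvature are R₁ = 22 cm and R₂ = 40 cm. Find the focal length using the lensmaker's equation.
1/f = (n − 1)(1/R₁ − 1/R₂) → f = 104 cm (converging lens)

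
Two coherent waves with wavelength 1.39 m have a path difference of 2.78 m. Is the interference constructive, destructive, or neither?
constructive — path difference = 2λ, a whole number of wavelengths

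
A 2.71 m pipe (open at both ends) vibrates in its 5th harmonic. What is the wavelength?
λₙ = 2L/n = 1.084 m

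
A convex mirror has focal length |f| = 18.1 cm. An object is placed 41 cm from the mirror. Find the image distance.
f = −18.1 cm (convex); 1/di = 1/f − 1/do → di = -12.56 cm (virtual image, behind mirror)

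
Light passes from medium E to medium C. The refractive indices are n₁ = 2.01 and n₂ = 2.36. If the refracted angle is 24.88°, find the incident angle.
sin θ₁ = (n₂/n₁)·sin θ₂ → θ₁ = 29.6°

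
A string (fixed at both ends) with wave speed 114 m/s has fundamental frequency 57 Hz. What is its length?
L = v/(2f₁) = 1 m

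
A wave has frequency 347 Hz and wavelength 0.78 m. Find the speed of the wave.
v = fλ = 270.7 m/s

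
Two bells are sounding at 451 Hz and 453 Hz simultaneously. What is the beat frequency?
2 Hz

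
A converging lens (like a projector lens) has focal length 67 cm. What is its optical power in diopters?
P = 1/f = 1.493 D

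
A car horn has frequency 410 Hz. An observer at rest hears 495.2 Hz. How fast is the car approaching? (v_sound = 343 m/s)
v_s = v·(1 − f/f_obs) = 59.01 m/s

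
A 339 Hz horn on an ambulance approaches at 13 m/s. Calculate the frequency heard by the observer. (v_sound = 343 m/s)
f_obs = f·v/(v − v_s) = 352.4 Hz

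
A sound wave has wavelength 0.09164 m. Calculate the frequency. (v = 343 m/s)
f = v/λ = 3743 Hz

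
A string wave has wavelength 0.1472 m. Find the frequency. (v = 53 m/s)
f = v/λ = 360.1 Hz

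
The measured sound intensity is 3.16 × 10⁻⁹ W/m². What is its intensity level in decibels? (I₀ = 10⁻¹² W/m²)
β = 10·log₁₀(I/I₀) = 35 dB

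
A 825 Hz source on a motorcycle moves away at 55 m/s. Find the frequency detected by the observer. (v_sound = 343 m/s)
f_obs = f·v/(v + v_s) = 711 Hz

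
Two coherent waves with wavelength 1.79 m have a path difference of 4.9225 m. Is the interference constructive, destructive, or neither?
neither (partial) — path difference = 2.75λ, neither a whole number of wavelengths nor an odd multiple of λ/2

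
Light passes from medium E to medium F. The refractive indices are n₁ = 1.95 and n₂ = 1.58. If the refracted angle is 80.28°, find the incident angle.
sin θ₁ = (n₂/n₁)·sin θ₂ → θ₁ = 53°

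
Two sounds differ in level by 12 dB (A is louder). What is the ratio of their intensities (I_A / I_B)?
I_A/I_B = 10^(Δβ/10) = 15.85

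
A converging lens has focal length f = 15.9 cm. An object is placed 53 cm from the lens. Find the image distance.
1/di = 1/f − 1/do → di = 22.71 cm (real image)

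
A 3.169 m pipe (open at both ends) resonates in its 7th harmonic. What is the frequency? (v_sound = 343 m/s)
fₙ = nv/(2L) = 378.8 Hz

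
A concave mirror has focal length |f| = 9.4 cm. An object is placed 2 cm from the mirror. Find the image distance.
f = +9.4 cm (concave); 1/di = 1/f − 1/do → di = -2.541 cm (virtual image, behind mirror)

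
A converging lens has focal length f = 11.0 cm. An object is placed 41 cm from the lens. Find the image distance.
1/di = 1/f − 1/do → di = 15.03 cm (real image)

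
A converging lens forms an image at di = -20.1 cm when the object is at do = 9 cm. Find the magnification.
M = −di/do = 2.233 (upright image)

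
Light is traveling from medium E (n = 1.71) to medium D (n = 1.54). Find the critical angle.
θc = arcsin(n₂/n₁) = 64.24°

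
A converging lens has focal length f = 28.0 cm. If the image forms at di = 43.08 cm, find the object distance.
1/do = 1/f − 1/di → do = 79.99 cm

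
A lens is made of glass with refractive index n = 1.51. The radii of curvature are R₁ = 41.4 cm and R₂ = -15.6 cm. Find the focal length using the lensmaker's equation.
1/f = (n − 1)(1/R₁ − 1/R₂) → f = 22.22 cm (converging lens)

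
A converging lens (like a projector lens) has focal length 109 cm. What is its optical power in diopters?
P = 1/f = 0.9174 D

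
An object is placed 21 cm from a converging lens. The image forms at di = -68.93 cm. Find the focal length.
1/f = 1/do + 1/di → f = 30.2 cm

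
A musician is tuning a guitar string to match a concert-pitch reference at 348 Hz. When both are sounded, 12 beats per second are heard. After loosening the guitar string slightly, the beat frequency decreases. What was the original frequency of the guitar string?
360 Hz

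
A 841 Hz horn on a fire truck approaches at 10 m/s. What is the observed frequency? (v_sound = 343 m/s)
f_obs = f·v/(v − v_s) = 866.3 Hz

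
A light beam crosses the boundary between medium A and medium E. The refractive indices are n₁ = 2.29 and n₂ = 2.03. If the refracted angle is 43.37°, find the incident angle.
sin θ₁ = (n₂/n₁)·sin θ₂ → θ₁ = 37.5°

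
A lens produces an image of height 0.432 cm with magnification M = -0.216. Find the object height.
ho = |hi|/|M| = 2 cm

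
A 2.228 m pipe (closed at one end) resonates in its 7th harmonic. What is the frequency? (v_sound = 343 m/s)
fₙ = nv/(4L) = 269.4 Hz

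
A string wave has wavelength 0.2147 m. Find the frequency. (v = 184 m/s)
f = v/λ = 857 Hz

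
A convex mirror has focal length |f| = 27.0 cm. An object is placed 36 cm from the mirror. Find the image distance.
f = −27.0 cm (convex); 1/di = 1/f − 1/do → di = -15.43 cm (virtual image, behind mirror)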